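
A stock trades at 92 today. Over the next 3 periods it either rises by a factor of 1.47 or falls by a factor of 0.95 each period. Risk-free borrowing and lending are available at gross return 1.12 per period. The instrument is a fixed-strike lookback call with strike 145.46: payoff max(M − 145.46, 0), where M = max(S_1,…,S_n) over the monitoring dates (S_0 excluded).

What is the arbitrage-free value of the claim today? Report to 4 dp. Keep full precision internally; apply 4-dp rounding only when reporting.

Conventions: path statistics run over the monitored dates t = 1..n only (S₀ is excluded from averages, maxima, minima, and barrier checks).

price = 10.8266

With p* = (R−d)/(u−d) = 0.3269, sum probability × payoff across the paths and divide by R^3.
Enumerate all 2^3 = 8 price paths (U = up ×1.47, D = down ×0.95); each path with k up-moves has probability p*^k·(1−p*)^(3−k).
DDD: M=87.4000, payoff=0.0000, prob=0.304926
UDD: M=135.2400, payoff=0.0000, prob=0.148107
DUD: M=128.4780, payoff=0.0000, prob=0.148107
UUD: M=198.8028, payoff=53.3428, prob=0.071938
DDU: M=122.0541, payoff=0.0000, prob=0.148107
UDU: M=188.8627, payoff=43.4027, prob=0.071938
DUU: M=188.8627, payoff=43.4027, prob=0.071938
UUU: M=292.2401, payoff=146.7801, prob=0.034941
Price = Σ prob·payoff / R^3 = 15.210578 / 1.404928 = 10.8266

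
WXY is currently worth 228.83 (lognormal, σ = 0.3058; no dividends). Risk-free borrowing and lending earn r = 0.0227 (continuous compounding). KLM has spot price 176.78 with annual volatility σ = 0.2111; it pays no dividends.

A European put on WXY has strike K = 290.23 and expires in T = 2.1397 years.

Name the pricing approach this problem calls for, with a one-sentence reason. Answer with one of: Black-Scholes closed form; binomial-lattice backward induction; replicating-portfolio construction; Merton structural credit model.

framework: Black-Scholes closed form

Key observation: with WXY following a GBM at constant σ and r, the European put struck at 290.23 prices in closed form — nothing here needs a stepwise model or a balance sheet.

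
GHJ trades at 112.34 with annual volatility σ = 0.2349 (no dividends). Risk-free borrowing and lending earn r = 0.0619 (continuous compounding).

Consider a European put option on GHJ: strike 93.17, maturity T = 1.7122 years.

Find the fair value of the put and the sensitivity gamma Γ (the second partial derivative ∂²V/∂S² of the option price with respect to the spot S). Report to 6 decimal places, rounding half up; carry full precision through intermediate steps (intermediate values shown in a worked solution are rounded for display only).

price = 2.692510
Γ = 0.006259

σ√T = 0.2349·√1.7122 = 0.307369
d₁ = (ln(S/K) + (r+σ²/2)T) / (σ√T) = (ln(112.34/93.17) + (0.0619+0.2349²/2)·1.7122) / 0.307369 = (0.187104 + 0.153223) / 0.307369 = 1.107227
d₂ = d₁ − σ√T = 1.107227 − 0.307369 = 0.799857
e^{−rT} = 0.899438
N(−d₁) = 0.134098,  N(−d₂) = 0.211897
Put price V = K·e^{−rT}·N(−d₂) − S·N(−d₁) = 17.757078 − 15.064568 = 2.692510
φ(d₁) = (1/√(2π))·e^{−d₁²/2} = 0.216122
Γ = φ(d₁) / (S·σ·√T) = 0.006259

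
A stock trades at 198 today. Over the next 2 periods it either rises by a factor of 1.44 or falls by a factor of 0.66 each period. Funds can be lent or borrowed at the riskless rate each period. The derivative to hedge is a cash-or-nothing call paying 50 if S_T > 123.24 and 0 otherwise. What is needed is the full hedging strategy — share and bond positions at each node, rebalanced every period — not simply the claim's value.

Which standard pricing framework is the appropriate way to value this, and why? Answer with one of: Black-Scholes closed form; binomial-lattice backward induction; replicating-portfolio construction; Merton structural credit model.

framework: replicating-portfolio construction

Key observation: since the answer must list Δ and B at each node of the 1.44/0.66 lattice on 198, the replicating-portfolio method — solving the two-state system at every node — is the one that applies.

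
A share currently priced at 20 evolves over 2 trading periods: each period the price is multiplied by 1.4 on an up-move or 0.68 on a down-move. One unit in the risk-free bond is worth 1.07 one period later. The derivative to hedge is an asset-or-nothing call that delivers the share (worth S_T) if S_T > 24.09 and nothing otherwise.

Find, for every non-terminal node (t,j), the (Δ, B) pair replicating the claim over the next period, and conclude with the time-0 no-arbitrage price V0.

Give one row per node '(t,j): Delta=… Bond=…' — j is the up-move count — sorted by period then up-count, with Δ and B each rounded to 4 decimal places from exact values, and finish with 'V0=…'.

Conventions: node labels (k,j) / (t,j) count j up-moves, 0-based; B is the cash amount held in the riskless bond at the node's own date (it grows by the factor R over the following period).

(0,0): Delta=1.3781 Bond=-17.5157
(1,0): Delta=0.0000 Bond=0.0000
(1,1): Delta=1.9444 Bond=-34.6002
V0=10.0458

Under the risk-neutral measure, an up-move has probability p* = (R−d)/(u−d) = 0.5417 and values discount at R = 1.07.
Expiry values: V(2,0)=0.0000, V(2,1)=0.0000, V(2,2)=39.2000
(1,0): S=13.6000. Δ = (V_up−V_dn)/(S_up−S_dn) = (0.0000−0.0000)/(19.0400−9.2480) = 0.0000. V = [p*·0.0000 + (1−p*)·0.0000]/1.07 = 0.0000. B = V − Δ·S = 0.0000.
(1,1): S=28.0000. Δ = (V_up−V_dn)/(S_up−S_dn) = (39.2000−0.0000)/(39.2000−19.0400) = 1.9444. V = [p*·39.2000 + (1−p*)·0.0000]/1.07 = 19.8442. B = V − Δ·S = -34.6002.
(0,0): S=20.0000. Δ = (V_up−V_dn)/(S_up−S_dn) = (19.8442−0.0000)/(28.0000−13.6000) = 1.3781. V = [p*·19.8442 + (1−p*)·0.0000]/1.07 = 10.0458. B = V − Δ·S = -17.5157.
Sanity check at the root: Δ(0,0)·S0 + B(0,0) reproduces V0 = 10.0458.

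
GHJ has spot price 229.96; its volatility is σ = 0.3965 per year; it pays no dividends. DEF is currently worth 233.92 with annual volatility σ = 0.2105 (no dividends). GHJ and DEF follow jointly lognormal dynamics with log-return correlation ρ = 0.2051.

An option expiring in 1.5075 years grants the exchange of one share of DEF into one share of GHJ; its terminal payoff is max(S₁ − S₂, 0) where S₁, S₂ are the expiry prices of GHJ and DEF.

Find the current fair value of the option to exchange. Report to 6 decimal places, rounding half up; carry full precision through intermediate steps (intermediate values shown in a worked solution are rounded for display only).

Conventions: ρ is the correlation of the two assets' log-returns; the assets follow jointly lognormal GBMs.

exchange price = 44.029279

σ_eff = √(σ₁² + σ₂² − 2ρσ₁σ₂) = √(0.3965² + 0.2105² − 2·0.2051·0.3965·0.2105) = 0.409006
d₁ = (ln(S₁/S₂) + (q₂ − q₁ + σ_eff²/2)T) / (σ_eff√T) = (ln(229.96/233.92) + (0.0 − 0.0 + 0.083643)·1.5075) / 0.502179 = 0.217090
d₂ = d₁ − σ_eff√T = 0.217090 − 0.502179 = -0.285089
N(d₁) = 0.585931,  N(d₂) = 0.387788
V = S₁·e^{−q₁T}·N(d₁) − S₂·e^{−q₂T}·N(d₂) = 134.740661 − 90.711382 = 44.029279
Key observation: the rate r is irrelevant here: denominating values in DEF turns the exchange into a ratio option on S₁/S₂, and discounting at r drops out.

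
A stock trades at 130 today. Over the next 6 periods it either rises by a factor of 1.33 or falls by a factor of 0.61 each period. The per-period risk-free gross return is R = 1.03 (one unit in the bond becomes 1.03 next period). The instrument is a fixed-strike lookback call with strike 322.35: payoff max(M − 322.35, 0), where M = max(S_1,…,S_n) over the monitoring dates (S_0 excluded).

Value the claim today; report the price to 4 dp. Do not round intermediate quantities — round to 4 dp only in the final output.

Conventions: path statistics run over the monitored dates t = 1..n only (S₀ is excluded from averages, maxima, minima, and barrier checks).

Set p* = 0.5833 (from d < R < u); the path-dependent value is the discounted p*-expectation over all price paths.
Enumerate all 2^6 = 64 price paths (U = up ×1.33, D = down ×0.61); each path with k up-moves has probability p*^k·(1−p*)^(6−k).
DDDDDD: M=79.3000, payoff=0.0000, prob=0.005233
UDDDDD: M=172.9000, payoff=0.0000, prob=0.007326
DUDDDD: M=105.4690, payoff=0.0000, prob=0.007326
UUDDDD: M=229.9570, payoff=0.0000, prob=0.010256
DDUDDD: M=79.3000, payoff=0.0000, prob=0.007326
UDUDDD: M=172.9000, payoff=0.0000, prob=0.010256
DUUDDD: M=140.2738, payoff=0.0000, prob=0.010256
UUUDDD: M=305.8428, payoff=0.0000, prob=0.014359
DDDUDD: M=79.3000, payoff=0.0000, prob=0.007326
UDDUDD: M=172.9000, payoff=0.0000, prob=0.010256
DUDUDD: M=105.4690, payoff=0.0000, prob=0.010256
UUDUDD: M=229.9570, payoff=0.0000, prob=0.014359
DDUUDD: M=85.5670, payoff=0.0000, prob=0.010256
UDUUDD: M=186.5641, payoff=0.0000, prob=0.014359
DUUUDD: M=186.5641, payoff=0.0000, prob=0.014359
UUUUDD: M=406.7709, payoff=84.4209, prob=0.020102
DDDDUD: M=79.3000, payoff=0.0000, prob=0.007326
UDDDUD: M=172.9000, payoff=0.0000, prob=0.010256
DUDDUD: M=105.4690, payoff=0.0000, prob=0.010256
UUDDUD: M=229.9570, payoff=0.0000, prob=0.014359
DDUDUD: M=79.3000, payoff=0.0000, prob=0.010256
UDUDUD: M=172.9000, payoff=0.0000, prob=0.014359
DUUDUD: M=140.2738, payoff=0.0000, prob=0.014359
UUUDUD: M=305.8428, payoff=0.0000, prob=0.020102
DDDUUD: M=79.3000, payoff=0.0000, prob=0.010256
UDDUUD: M=172.9000, payoff=0.0000, prob=0.014359
DUDUUD: M=113.8041, payoff=0.0000, prob=0.014359
UUDUUD: M=248.1303, payoff=0.0000, prob=0.020102
DDUUUD: M=113.8041, payoff=0.0000, prob=0.014359
UDUUUD: M=248.1303, payoff=0.0000, prob=0.020102
DUUUUD: M=248.1303, payoff=0.0000, prob=0.020102
UUUUUD: M=541.0053, payoff=218.6553, prob=0.028143
DDDDDU: M=79.3000, payoff=0.0000, prob=0.007326
UDDDDU: M=172.9000, payoff=0.0000, prob=0.010256
DUDDDU: M=105.4690, payoff=0.0000, prob=0.010256
UUDDDU: M=229.9570, payoff=0.0000, prob=0.014359
DDUDDU: M=79.3000, payoff=0.0000, prob=0.010256
UDUDDU: M=172.9000, payoff=0.0000, prob=0.014359
DUUDDU: M=140.2738, payoff=0.0000, prob=0.014359
UUUDDU: M=305.8428, payoff=0.0000, prob=0.020102
DDDUDU: M=79.3000, payoff=0.0000, prob=0.010256
UDDUDU: M=172.9000, payoff=0.0000, prob=0.014359
DUDUDU: M=105.4690, payoff=0.0000, prob=0.014359
UUDUDU: M=229.9570, payoff=0.0000, prob=0.020102
DDUUDU: M=85.5670, payoff=0.0000, prob=0.014359
UDUUDU: M=186.5641, payoff=0.0000, prob=0.020102
DUUUDU: M=186.5641, payoff=0.0000, prob=0.020102
UUUUDU: M=406.7709, payoff=84.4209, prob=0.028143
DDDDUU: M=79.3000, payoff=0.0000, prob=0.010256
UDDDUU: M=172.9000, payoff=0.0000, prob=0.014359
DUDDUU: M=105.4690, payoff=0.0000, prob=0.014359
UUDDUU: M=229.9570, payoff=0.0000, prob=0.020102
DDUDUU: M=79.3000, payoff=0.0000, prob=0.014359
UDUDUU: M=172.9000, payoff=0.0000, prob=0.020102
DUUDUU: M=151.3595, payoff=0.0000, prob=0.020102
UUUDUU: M=330.0133, payoff=7.6633, prob=0.028143
DDDUUU: M=79.3000, payoff=0.0000, prob=0.014359
UDDUUU: M=172.9000, payoff=0.0000, prob=0.020102
DUDUUU: M=151.3595, payoff=0.0000, prob=0.020102
UUDUUU: M=330.0133, payoff=7.6633, prob=0.028143
DDUUUU: M=151.3595, payoff=0.0000, prob=0.020102
UDUUUU: M=330.0133, payoff=7.6633, prob=0.028143
DUUUUU: M=330.0133, payoff=7.6633, prob=0.028143
UUUUUU: M=719.5371, payoff=397.1871, prob=0.039400
Price = Σ prob·payoff / R^6 = 26.738582 / 1.194052 = 22.3931

price = 22.3931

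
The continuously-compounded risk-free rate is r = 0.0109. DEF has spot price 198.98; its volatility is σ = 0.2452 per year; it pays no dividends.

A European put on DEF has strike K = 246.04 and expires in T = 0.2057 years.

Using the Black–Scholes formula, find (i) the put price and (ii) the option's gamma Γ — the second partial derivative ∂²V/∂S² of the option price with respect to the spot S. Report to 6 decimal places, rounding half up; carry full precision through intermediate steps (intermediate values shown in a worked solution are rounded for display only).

σ√T = 0.2452·√0.2057 = 0.111208
d₁ = (ln(S/K) + (r+σ²/2)T) / (σ√T) = (ln(198.98/246.04) + (0.0109+0.2452²/2)·0.2057) / 0.111208 = (-0.212290 + 0.008426) / 0.111208 = -1.833171
d₂ = d₁ − σ√T = -1.833171 − 0.111208 = -1.944379
e^{−rT} = 0.997760
N(−d₁) = 0.966611,  N(−d₂) = 0.974075
Put price V = K·e^{−rT}·N(−d₂) − S·N(−d₁) = 239.124698 − 192.336342 = 46.788356
φ(d₁) = (1/√(2π))·e^{−d₁²/2} = 0.074333
Γ = φ(d₁) / (S·σ·√T) = 0.003359

price = 46.788356
Γ = 0.003359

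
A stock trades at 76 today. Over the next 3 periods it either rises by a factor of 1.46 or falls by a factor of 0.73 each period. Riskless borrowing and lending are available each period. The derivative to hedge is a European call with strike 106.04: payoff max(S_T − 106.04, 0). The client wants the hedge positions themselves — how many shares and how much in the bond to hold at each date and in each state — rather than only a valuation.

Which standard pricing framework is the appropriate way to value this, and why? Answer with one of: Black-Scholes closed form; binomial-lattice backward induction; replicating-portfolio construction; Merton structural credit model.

Key observation: a price alone would not answer the question — the per-node share/bond construction on the spot-76, 1.46/0.73 tree is required, and only the replicating-portfolio method yields it.

framework: replicating-portfolio construction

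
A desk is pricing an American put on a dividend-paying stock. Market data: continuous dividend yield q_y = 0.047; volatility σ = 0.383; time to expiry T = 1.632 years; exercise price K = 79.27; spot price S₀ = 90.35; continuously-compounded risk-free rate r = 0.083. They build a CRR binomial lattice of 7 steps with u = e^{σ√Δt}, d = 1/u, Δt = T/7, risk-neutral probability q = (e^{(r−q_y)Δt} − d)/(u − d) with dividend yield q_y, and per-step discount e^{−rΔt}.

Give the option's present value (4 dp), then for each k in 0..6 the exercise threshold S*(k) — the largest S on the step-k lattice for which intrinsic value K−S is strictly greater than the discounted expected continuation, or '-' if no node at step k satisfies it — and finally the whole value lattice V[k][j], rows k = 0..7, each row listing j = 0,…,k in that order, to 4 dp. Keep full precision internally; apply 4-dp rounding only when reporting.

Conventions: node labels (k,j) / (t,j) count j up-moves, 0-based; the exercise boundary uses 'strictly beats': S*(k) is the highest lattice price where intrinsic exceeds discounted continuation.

params: Δt=0.23314 u=1.20314 d=0.83116 q=0.47656 e^(-rΔt)=0.98084
t_7 payoffs: 54.5114 43.4310 27.3918 4.1746 0.0000 0.0000 0.0000 0.0000
t_6: node(6,0) S=29.7880 payoff=49.4820 vs cont=48.2875 → 49.4820 [stop]  node(6,1) S=43.1191 payoff=36.1509 vs cont=35.1016 → 36.1509 [stop]  node(6,2) S=62.4165 payoff=16.8535 vs cont=16.0146 → 16.8535 [stop]  node(6,3) S=90.3500 payoff=0.0000 vs cont=2.1433 → 2.1433 [wait]  node(6,4) S=130.7848 payoff=0.0000 vs cont=0.0000 → 0.0000 [wait]  node(6,5) S=189.3156 payoff=0.0000 vs cont=0.0000 → 0.0000 [wait]  node(6,6) S=274.0409 payoff=0.0000 vs cont=0.0000 → 0.0000 [wait]  ⇒ S*(6)=62.4165
t_5: node(5,0) S=35.8390 payoff=43.4310 vs cont=42.3024 → 43.4310 [stop]  node(5,1) S=51.8782 payoff=27.3918 vs cont=26.4380 → 27.3918 [stop]  node(5,2) S=75.0954 payoff=4.1746 vs cont=9.6546 → 9.6546 [wait]  node(5,3) S=108.7033 payoff=0.0000 vs cont=1.1004 → 1.1004 [wait]  node(5,4) S=157.3518 payoff=0.0000 vs cont=0.0000 → 0.0000 [wait]  node(5,5) S=227.7723 payoff=0.0000 vs cont=0.0000 → 0.0000 [wait]  ⇒ S*(5)=51.8782
t_4: node(4,0) S=43.1191 payoff=36.1509 vs cont=35.1016 → 36.1509 [stop]  node(4,1) S=62.4165 payoff=16.8535 vs cont=18.5761 → 18.5761 [wait]  node(4,2) S=90.3500 payoff=0.0000 vs cont=5.4711 → 5.4711 [wait]  node(4,3) S=130.7848 payoff=0.0000 vs cont=0.5649 → 0.5649 [wait]  node(4,4) S=189.3156 payoff=0.0000 vs cont=0.0000 → 0.0000 [wait]  ⇒ S*(4)=43.1191
t_3: node(3,0) S=51.8782 payoff=27.3918 vs cont=27.2432 → 27.3918 [stop]  node(3,1) S=75.0954 payoff=4.1746 vs cont=12.0945 → 12.0945 [wait]  node(3,2) S=108.7033 payoff=0.0000 vs cont=3.0730 → 3.0730 [wait]  node(3,3) S=157.3518 payoff=0.0000 vs cont=0.2900 → 0.2900 [wait]  ⇒ S*(3)=51.8782
t_2: node(2,0) S=62.4165 payoff=16.8535 vs cont=19.7165 → 19.7165 [wait]  node(2,1) S=90.3500 payoff=0.0000 vs cont=7.6458 → 7.6458 [wait]  node(2,2) S=130.7848 payoff=0.0000 vs cont=1.7133 → 1.7133 [wait]  ⇒ S*(2)=-
t_1: node(1,0) S=75.0954 payoff=4.1746 vs cont=13.6965 → 13.6965 [wait]  node(1,1) S=108.7033 payoff=0.0000 vs cont=4.7263 → 4.7263 [wait]  ⇒ S*(1)=-
t_0: node(0,0) S=90.3500 payoff=0.0000 vs cont=9.2411 → 9.2411 [wait]  ⇒ S*(0)=-

price = 9.2411
boundary = - - - 51.8782 43.1191 51.8782 62.4165
tree:
9.2411
13.6965 4.7263
19.7165 7.6458 1.7133
27.3918 12.0945 3.0730 0.2900
36.1509 18.5761 5.4711 0.5649 0.0000
43.4310 27.3918 9.6546 1.1004 0.0000 0.0000
49.4820 36.1509 16.8535 2.1433 0.0000 0.0000 0.0000
54.5114 43.4310 27.3918 4.1746 0.0000 0.0000 0.0000 0.0000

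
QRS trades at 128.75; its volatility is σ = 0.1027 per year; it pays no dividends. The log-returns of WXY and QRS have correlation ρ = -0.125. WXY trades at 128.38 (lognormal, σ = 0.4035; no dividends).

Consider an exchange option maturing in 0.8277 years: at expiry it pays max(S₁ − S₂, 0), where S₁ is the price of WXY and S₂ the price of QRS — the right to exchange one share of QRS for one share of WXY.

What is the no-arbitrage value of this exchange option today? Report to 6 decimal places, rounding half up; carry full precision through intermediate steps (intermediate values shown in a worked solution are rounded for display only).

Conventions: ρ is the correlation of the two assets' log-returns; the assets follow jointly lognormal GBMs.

σ_eff = √(σ₁² + σ₂² − 2ρσ₁σ₂) = √(0.4035² + 0.1027² − 2·-0.125·0.4035·0.1027) = 0.428625
d₁ = (ln(S₁/S₂) + (q₂ − q₁ + σ_eff²/2)T) / (σ_eff√T) = (ln(128.38/128.75) + (0.0 − 0.0 + 0.091860)·0.8277) / 0.389955 = 0.187597
d₂ = d₁ − σ_eff√T = 0.187597 − 0.389955 = -0.202357
N(d₁) = 0.574404,  N(d₂) = 0.419819
V = S₁·e^{−q₁T}·N(d₁) − S₂·e^{−q₂T}·N(d₂) = 73.741955 − 54.051652 = 19.690303
Key observation: the rate r is irrelevant here: denominating values in QRS turns the exchange into a ratio option on S₁/S₂, and discounting at r drops out.

exchange price = 19.690303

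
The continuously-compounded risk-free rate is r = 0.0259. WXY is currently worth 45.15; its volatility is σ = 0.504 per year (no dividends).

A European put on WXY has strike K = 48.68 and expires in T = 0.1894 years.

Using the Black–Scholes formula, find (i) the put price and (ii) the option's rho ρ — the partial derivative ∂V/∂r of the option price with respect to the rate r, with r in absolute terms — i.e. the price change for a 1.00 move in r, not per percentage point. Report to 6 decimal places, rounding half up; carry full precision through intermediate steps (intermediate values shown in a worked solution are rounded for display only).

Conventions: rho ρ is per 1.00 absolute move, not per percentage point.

σ√T = 0.504·√0.1894 = 0.219341
d₁ = (ln(S/K) + (r+σ²/2)T) / (σ√T) = (ln(45.15/48.68) + (0.0259+0.504²/2)·0.1894) / 0.219341 = (-0.075278 + 0.028961) / 0.219341 = -0.211165
d₂ = d₁ − σ√T = -0.211165 − 0.219341 = -0.430506
e^{−rT} = 0.995107
N(−d₁) = 0.583621,  N(−d₂) = 0.666586
Put price V = K·e^{−rT}·N(−d₂) − S·N(−d₁) = 32.290633 − 26.350476 = 5.940156
ρ = −K·T·e^{−rT}·N(−d₂) = -6.115846

price = 5.940156
ρ = -6.115846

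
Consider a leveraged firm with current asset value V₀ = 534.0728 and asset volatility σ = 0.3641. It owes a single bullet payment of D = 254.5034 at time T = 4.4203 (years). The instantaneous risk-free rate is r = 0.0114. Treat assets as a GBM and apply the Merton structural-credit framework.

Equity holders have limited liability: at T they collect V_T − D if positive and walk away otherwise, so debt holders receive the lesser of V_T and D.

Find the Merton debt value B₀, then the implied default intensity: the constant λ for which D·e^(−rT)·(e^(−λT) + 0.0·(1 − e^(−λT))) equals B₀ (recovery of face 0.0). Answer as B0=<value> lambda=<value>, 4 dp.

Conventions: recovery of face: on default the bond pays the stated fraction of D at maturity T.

B0=221.5022 lambda=0.0200

Work the structural quantities from V₀ = 534.0728 against face 254.5034:
d₁ = [ln(V₀/D) + (r + σ²/2)T] / (σ√T)
   = [ln(534.0728/254.5034) + (0.0114 + 0.5·0.3641²)·4.4203] / (0.3641·√4.4203)
   = [0.741218 + 0.343388] / 0.765502 = 1.416856
d₂ = d₁ − σ√T = 1.416856 − 0.765502 = 0.651353
N(d₁) = 0.921737,  N(d₂) = 0.742591,  e^(−rT) = 0.950857
E₀ = V₀·N(d₁) − D·e^(−rT)·N(d₂)
   = 534.0728·0.921737 − 254.5034·0.950857·0.742591 = 312.570614
B₀ = V₀ − E₀ = 534.0728 − 312.570614 = 221.502186
e^(−λT) = (B₀·e^(rT)/D − 0)/(1 − 0) = (221.5022·1.051683/254.5034 − 0)/1 = 0.91531203
λ = −ln(0.91531203)/4.4203 = 0.020019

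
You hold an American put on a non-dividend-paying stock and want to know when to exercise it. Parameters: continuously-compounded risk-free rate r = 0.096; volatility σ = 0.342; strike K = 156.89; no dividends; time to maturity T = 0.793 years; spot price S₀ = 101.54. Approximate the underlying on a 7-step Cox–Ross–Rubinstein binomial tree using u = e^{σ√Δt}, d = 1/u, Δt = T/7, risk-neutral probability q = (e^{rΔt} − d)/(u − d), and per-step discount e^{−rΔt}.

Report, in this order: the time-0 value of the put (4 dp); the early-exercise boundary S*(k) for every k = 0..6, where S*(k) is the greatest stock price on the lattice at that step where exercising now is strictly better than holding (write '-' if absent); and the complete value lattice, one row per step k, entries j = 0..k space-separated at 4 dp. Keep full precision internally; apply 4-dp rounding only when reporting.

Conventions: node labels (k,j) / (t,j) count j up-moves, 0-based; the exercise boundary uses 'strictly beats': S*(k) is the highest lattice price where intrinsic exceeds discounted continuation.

price = 55.3500
boundary = 101.5400 113.9276 101.5400 113.9276 101.5400 113.9276 127.8264
tree:
55.3500
66.3907 42.9624
76.2308 55.3500 30.1592
85.0011 66.3907 42.9624 18.9125
92.8177 76.2308 55.3500 29.2441 9.7225
99.7844 85.0011 66.3907 42.9624 17.1288 3.0537
105.9936 92.8177 76.2308 55.3500 29.0636 6.4133 0.0000
111.5277 99.7844 85.0011 66.3907 42.9624 13.4692 0.0000 0.0000

params: Δt=0.11329 u=1.12200 d=0.89127 q=0.51865 e^(-rΔt)=0.98918
t_7 payoffs: 111.5277 99.7844 85.0011 66.3907 42.9624 13.4692 0.0000 0.0000
t_6: node(6,0) S=50.8964 payoff=105.9936 vs cont=104.2966 → 105.9936 [stop]  node(6,1) S=64.0723 payoff=92.8177 vs cont=91.1207 → 92.8177 [stop]  node(6,2) S=80.6592 payoff=76.2308 vs cont=74.5338 → 76.2308 [stop]  node(6,3) S=101.5400 payoff=55.3500 vs cont=53.6530 → 55.3500 [stop]  node(6,4) S=127.8264 payoff=29.0636 vs cont=27.3666 → 29.0636 [stop]  node(6,5) S=160.9178 payoff=0.0000 vs cont=6.4133 → 6.4133 [wait]  node(6,6) S=202.5757 payoff=0.0000 vs cont=0.0000 → 0.0000 [wait]  ⇒ S*(6)=127.8264
t_5: node(5,0) S=57.1056 payoff=99.7844 vs cont=98.0874 → 99.7844 [stop]  node(5,1) S=71.8889 payoff=85.0011 vs cont=83.3041 → 85.0011 [stop]  node(5,2) S=90.4993 payoff=66.3907 vs cont=64.6937 → 66.3907 [stop]  node(5,3) S=113.9276 payoff=42.9624 vs cont=41.2654 → 42.9624 [stop]  node(5,4) S=143.4208 payoff=13.4692 vs cont=17.1288 → 17.1288 [wait]  node(5,5) S=180.5493 payoff=0.0000 vs cont=3.0537 → 3.0537 [wait]  ⇒ S*(5)=113.9276
t_4: node(4,0) S=64.0723 payoff=92.8177 vs cont=91.1207 → 92.8177 [stop]  node(4,1) S=80.6592 payoff=76.2308 vs cont=74.5338 → 76.2308 [stop]  node(4,2) S=101.5400 payoff=55.3500 vs cont=53.6530 → 55.3500 [stop]  node(4,3) S=127.8264 payoff=29.0636 vs cont=29.2441 → 29.2441 [wait]  node(4,4) S=160.9178 payoff=0.0000 vs cont=9.7225 → 9.7225 [wait]  ⇒ S*(4)=101.5400
t_3: node(3,0) S=71.8889 payoff=85.0011 vs cont=83.3041 → 85.0011 [stop]  node(3,1) S=90.4993 payoff=66.3907 vs cont=64.6937 → 66.3907 [stop]  node(3,2) S=113.9276 payoff=42.9624 vs cont=41.3580 → 42.9624 [stop]  node(3,3) S=143.4208 payoff=13.4692 vs cont=18.9125 → 18.9125 [wait]  ⇒ S*(3)=113.9276
t_2: node(2,0) S=80.6592 payoff=76.2308 vs cont=74.5338 → 76.2308 [stop]  node(2,1) S=101.5400 payoff=55.3500 vs cont=53.6530 → 55.3500 [stop]  node(2,2) S=127.8264 payoff=29.0636 vs cont=30.1592 → 30.1592 [wait]  ⇒ S*(2)=101.5400
t_1: node(1,0) S=90.4993 payoff=66.3907 vs cont=64.6937 → 66.3907 [stop]  node(1,1) S=113.9276 payoff=42.9624 vs cont=41.8275 → 42.9624 [stop]  ⇒ S*(1)=113.9276
t_0: node(0,0) S=101.5400 payoff=55.3500 vs cont=53.6530 → 55.3500 [stop]  ⇒ S*(0)=101.5400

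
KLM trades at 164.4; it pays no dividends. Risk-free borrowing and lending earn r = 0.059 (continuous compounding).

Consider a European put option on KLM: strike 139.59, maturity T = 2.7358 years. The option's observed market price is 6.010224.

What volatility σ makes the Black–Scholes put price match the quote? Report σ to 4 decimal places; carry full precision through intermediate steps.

At σ = 0.2343 the Black–Scholes value reproduces the quote:
σ√T = 0.2343·√2.7358 = 0.387538
d₁ = (ln(S/K) + (r+σ²/2)T) / (σ√T) = (ln(164.4/139.59) + (0.059+0.2343²/2)·2.7358) / 0.387538 = (0.163593 + 0.236505) / 0.387538 = 1.032409
d₂ = d₁ − σ√T = 1.032409 − 0.387538 = 0.644871
e^{−rT} = 0.850941
N(−d₁) = 0.150940,  N(−d₂) = 0.259505
V = K·e^{−rT}·N(−d₂) − S·N(−d₁) = 30.824790 − 24.814566 = 6.010224 (matching the quote); vega is positive throughout, so no other σ reproduces this price

sigma = 0.2343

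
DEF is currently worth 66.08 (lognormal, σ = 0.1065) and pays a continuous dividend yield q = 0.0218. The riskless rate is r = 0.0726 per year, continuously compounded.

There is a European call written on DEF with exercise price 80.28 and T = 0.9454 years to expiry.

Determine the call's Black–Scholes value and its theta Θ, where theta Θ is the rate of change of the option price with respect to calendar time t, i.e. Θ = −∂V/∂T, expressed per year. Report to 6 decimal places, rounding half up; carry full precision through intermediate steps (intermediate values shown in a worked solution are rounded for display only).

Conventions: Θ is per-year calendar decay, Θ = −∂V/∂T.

price = 0.255069
Θ = -0.822823

σ√T = 0.1065·√0.9454 = 0.103552
d₁ = (ln(S/K) + (r−q+σ²/2)T) / (σ√T) = (ln(66.08/80.28) + (0.0726−0.0218+0.1065²/2)·0.9454) / 0.103552 = (-0.194654 + 0.053388) / 0.103552 = -1.364213
d₂ = d₁ − σ√T = -1.364213 − 0.103552 = -1.467764
e^{−rT} = 0.933666
e^{−qT} = 0.979601
N(d₁) = 0.086250,  N(d₂) = 0.071084
Call price V = S·e^{−qT}·N(d₁) − K·e^{−rT}·N(d₂) = 5.583160 − 5.328092 = 0.255069
φ(d₁) = (1/√(2π))·e^{−d₁²/2} = 0.157319
Θ = −S·e^{−qT}·φ(d₁)·σ/(2√T) + q·S·e^{−qT}·N(d₁) − r·K·e^{−rT}·N(d₂) = −0.557717 + 0.121713 − 0.386819 = -0.822823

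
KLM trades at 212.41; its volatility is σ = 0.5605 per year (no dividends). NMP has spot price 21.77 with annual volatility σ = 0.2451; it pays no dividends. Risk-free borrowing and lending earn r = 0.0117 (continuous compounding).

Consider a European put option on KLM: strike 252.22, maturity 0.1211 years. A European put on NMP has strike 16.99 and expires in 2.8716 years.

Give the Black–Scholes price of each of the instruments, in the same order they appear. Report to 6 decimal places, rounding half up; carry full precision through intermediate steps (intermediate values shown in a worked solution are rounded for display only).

[KLM put K=252.22]
σ√T = 0.5605·√0.1211 = 0.195051
d₁ = (ln(S/K) + (r+σ²/2)T) / (σ√T) = (ln(212.41/252.22) + (0.0117+0.5605²/2)·0.1211) / 0.195051 = (-0.171783 + 0.020439) / 0.195051 = -0.775921
d₂ = d₁ − σ√T = -0.775921 − 0.195051 = -0.970972
e^{−rT} = 0.998584
N(−d₁) = 0.781102,  N(−d₂) = 0.834219
price = K·e^{−rT}·N(−d₂) − S·N(−d₁) = 210.108794 − 165.913942 = 44.194852
[NMP put K=16.99]
σ√T = 0.2451·√2.8716 = 0.415341
d₁ = (ln(S/K) + (r+σ²/2)T) / (σ√T) = (ln(21.77/16.99) + (0.0117+0.2451²/2)·2.8716) / 0.415341 = (0.247908 + 0.119852) / 0.415341 = 0.885440
d₂ = d₁ − σ√T = 0.885440 − 0.415341 = 0.470098
e^{−rT} = 0.966960
N(−d₁) = 0.187960,  N(−d₂) = 0.319142
price = K·e^{−rT}·N(−d₂) − S·N(−d₁) = 5.243080 − 4.091883 = 1.151197

price(KLM put K=252.22) = 44.194852
price(NMP put K=16.99) = 1.151197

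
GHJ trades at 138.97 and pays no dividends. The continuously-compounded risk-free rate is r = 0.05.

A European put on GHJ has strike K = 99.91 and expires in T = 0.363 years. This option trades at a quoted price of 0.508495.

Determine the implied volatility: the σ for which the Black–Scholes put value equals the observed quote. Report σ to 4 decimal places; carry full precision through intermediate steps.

At σ = 0.3505 the Black–Scholes value reproduces the quote:
σ√T = 0.3505·√0.363 = 0.211174
d₁ = (ln(S/K) + (r+σ²/2)T) / (σ√T) = (ln(138.97/99.91) + (0.05+0.3505²/2)·0.363) / 0.211174 = (0.329988 + 0.040447) / 0.211174 = 1.754169
d₂ = d₁ − σ√T = 1.754169 − 0.211174 = 1.542994
e^{−rT} = 0.982014
N(−d₁) = 0.039701,  N(−d₂) = 0.061416
V = K·e^{−rT}·N(−d₂) − S·N(−d₁) = 6.025713 − 5.517218 = 0.508495 (matching the quote); vega is positive throughout, so no other σ reproduces this price

sigma = 0.3505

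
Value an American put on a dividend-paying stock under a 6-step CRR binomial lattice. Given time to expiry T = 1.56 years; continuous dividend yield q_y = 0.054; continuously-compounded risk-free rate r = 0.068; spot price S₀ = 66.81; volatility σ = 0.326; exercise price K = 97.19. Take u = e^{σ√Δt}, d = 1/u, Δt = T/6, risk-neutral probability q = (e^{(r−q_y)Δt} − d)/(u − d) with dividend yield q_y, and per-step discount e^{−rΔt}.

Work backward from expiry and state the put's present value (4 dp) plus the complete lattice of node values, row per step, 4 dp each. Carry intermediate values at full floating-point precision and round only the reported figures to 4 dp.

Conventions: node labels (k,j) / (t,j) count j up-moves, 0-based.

Δt=0.26000  u=1.18084  d=0.84685  q=0.46946  discount=0.98248
step 6 (expiry): payoffs max(K−S,0) = 72.5472 62.8284 49.2765 30.3800 4.0309 0.0000 0.0000
k=5: (k=5,j=0): S=29.0993, K−S=68.0907, hold=66.7932 ⇒ V=68.0907 exercise | (k=5,j=1): S=40.5757, K−S=56.6143, hold=55.4768 ⇒ V=56.6143 exercise | (k=5,j=2): S=56.5783, K−S=40.6117, hold=39.6973 ⇒ V=40.6117 exercise | (k=5,j=3): S=78.8921, K−S=18.2979, hold=17.6946 ⇒ V=18.2979 exercise | (k=5,j=4): S=110.0062, K−S=0.0000, hold=2.1011 ⇒ V=2.1011 continue | (k=5,j=5): S=153.3914, K−S=0.0000, hold=0.0000 ⇒ V=0.0000 continue
k=4: (k=4,j=0): S=34.3616, K−S=62.8284, hold=61.6042 ⇒ V=62.8284 exercise | (k=4,j=1): S=47.9135, K−S=49.2765, hold=48.2413 ⇒ V=49.2765 exercise | (k=4,j=2): S=66.8100, K−S=30.3800, hold=29.6082 ⇒ V=30.3800 exercise | (k=4,j=3): S=93.1591, K−S=4.0309, hold=10.5068 ⇒ V=10.5068 continue | (k=4,j=4): S=129.9000, K−S=0.0000, hold=1.0952 ⇒ V=1.0952 continue
k=3: (k=3,j=0): S=40.5757, K−S=56.6143, hold=55.4768 ⇒ V=56.6143 exercise | (k=3,j=1): S=56.5783, K−S=40.6117, hold=39.6973 ⇒ V=40.6117 exercise | (k=3,j=2): S=78.8921, K−S=18.2979, hold=20.6815 ⇒ V=20.6815 continue | (k=3,j=3): S=110.0062, K−S=0.0000, hold=5.9818 ⇒ V=5.9818 continue
k=2: (k=2,j=0): S=47.9135, K−S=49.2765, hold=48.2413 ⇒ V=49.2765 exercise | (k=2,j=1): S=66.8100, K−S=30.3800, hold=30.7076 ⇒ V=30.7076 continue | (k=2,j=2): S=93.1591, K−S=4.0309, hold=13.5391 ⇒ V=13.5391 continue
k=1: (k=1,j=0): S=56.5783, K−S=40.6117, hold=39.8484 ⇒ V=40.6117 exercise | (k=1,j=1): S=78.8921, K−S=18.2979, hold=22.2508 ⇒ V=22.2508 continue
k=0: (k=0,j=0): S=66.8100, K−S=30.3800, hold=31.4314 ⇒ V=31.4314 continue

price = 31.4314
tree:
31.4314
40.6117 22.2508
49.2765 30.7076 13.5391
56.6143 40.6117 20.6815 5.9818
62.8284 49.2765 30.3800 10.5068 1.0952
68.0907 56.6143 40.6117 18.2979 2.1011 0.0000
72.5472 62.8284 49.2765 30.3800 4.0309 0.0000 0.0000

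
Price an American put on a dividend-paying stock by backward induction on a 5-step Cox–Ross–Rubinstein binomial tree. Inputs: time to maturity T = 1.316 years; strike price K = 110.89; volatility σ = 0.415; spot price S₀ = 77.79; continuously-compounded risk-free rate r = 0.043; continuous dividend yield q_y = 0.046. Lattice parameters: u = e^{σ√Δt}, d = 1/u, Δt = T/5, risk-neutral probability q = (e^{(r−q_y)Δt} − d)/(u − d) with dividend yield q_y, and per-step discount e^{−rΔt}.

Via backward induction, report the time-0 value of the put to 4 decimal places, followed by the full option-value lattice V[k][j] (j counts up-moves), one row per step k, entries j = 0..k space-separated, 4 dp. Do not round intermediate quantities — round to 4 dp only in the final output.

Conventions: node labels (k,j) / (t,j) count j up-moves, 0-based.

price = 38.0961
tree:
38.0961
48.7553 25.7835
60.0747 35.8921 13.8421
69.8195 48.0177 21.6951 4.4073
77.6955 60.0747 33.1000 8.0333 0.0000
84.0612 69.8195 48.0177 14.6427 0.0000 0.0000

params: Δt=0.26320 u=1.23727 d=0.80823 q=0.44513 e^(-rΔt)=0.98875
t_5 payoffs: 84.0612 69.8195 48.0177 14.6427 0.0000 0.0000
k=4: node(4,0) S=33.1945 payoff=77.6955 vs cont=76.8471 → 77.6955 [stop]  node(4,1) S=50.8153 payoff=60.0747 vs cont=59.4383 → 60.0747 [stop]  node(4,2) S=77.7900 payoff=33.1000 vs cont=32.7882 → 33.1000 [stop]  node(4,3) S=119.0839 payoff=0.0000 vs cont=8.0333 → 8.0333 [wait]  node(4,4) S=182.2981 payoff=0.0000 vs cont=0.0000 → 0.0000 [wait]
k=3: node(3,0) S=41.0705 payoff=69.8195 vs cont=69.0658 → 69.8195 [stop]  node(3,1) S=62.8723 payoff=48.0177 vs cont=47.5264 → 48.0177 [stop]  node(3,2) S=96.2473 payoff=14.6427 vs cont=21.6951 → 21.6951 [wait]  node(3,3) S=147.3389 payoff=0.0000 vs cont=4.4073 → 4.4073 [wait]
k=2: node(2,0) S=50.8153 payoff=60.0747 vs cont=59.4383 → 60.0747 [stop]  node(2,1) S=77.7900 payoff=33.1000 vs cont=35.8921 → 35.8921 [wait]  node(2,2) S=119.0839 payoff=0.0000 vs cont=13.8421 → 13.8421 [wait]
k=1: node(1,0) S=62.8723 payoff=48.0177 vs cont=48.7553 → 48.7553 [wait]  node(1,1) S=96.2473 payoff=14.6427 vs cont=25.7835 → 25.7835 [wait]
k=0: node(0,0) S=77.7900 payoff=33.1000 vs cont=38.0961 → 38.0961 [wait]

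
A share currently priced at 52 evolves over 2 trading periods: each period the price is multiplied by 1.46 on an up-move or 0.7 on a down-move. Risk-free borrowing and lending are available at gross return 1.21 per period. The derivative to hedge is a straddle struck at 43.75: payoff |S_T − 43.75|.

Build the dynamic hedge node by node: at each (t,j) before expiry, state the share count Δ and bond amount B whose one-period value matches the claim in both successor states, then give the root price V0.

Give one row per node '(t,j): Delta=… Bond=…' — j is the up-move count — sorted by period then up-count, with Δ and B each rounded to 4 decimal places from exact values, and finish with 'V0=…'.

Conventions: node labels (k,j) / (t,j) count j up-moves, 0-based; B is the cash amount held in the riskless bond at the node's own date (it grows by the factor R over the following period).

Under the risk-neutral measure, an up-move has probability p* = (R−d)/(u−d) = 0.6711 and values discount at R = 1.21.
Payoffs at expiry: V(2,0)=18.2700, V(2,1)=9.3940, V(2,2)=67.0932
  t=1,j=0: stock 36.4000 → up 53.1440 (V=9.3940), down 25.4800 (V=18.2700). Price 10.1766; hedge Δ=-0.3209, bond B=21.8556.
  t=1,j=1: stock 75.9200 → up 110.8432 (V=67.0932), down 53.1440 (V=9.3940). Price 39.7630; hedge Δ=1.0000, bond B=-36.1570.
  t=0,j=0: stock 52.0000 → up 75.9200 (V=39.7630), down 36.4000 (V=10.1766). Price 24.8187; hedge Δ=0.7486, bond B=-14.1107.
Check: Δ(0,0)·S0 + B(0,0) = 24.8187 = V0.

(0,0): Delta=0.7486 Bond=-14.1107
(1,0): Delta=-0.3209 Bond=21.8556
(1,1): Delta=1.0000 Bond=-36.1570
V0=24.8187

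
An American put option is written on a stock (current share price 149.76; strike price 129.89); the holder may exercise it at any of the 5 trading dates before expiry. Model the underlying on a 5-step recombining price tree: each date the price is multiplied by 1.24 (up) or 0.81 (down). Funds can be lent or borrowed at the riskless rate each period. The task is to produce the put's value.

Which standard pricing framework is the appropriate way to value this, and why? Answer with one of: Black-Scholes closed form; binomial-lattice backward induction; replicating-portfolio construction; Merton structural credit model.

framework: binomial-lattice backward induction

Key observation: the put (strike 129.89 on spot 149.76) is American-style on a 5-step discrete price model, so the early-exercise decision at every node requires stepwise backward valuation — a closed form cannot price the exercise right.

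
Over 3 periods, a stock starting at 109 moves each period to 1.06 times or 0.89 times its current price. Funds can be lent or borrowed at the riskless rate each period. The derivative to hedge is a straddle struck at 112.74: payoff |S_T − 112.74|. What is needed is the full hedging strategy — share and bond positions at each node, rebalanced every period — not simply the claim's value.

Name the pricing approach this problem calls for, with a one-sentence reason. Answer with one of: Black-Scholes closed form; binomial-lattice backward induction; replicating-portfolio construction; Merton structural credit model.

Key observation: the mandate to exhibit the hedge at every date and state singles out the replicating-portfolio construction on the 3-period tree with factors 1.06 and 0.89 from 109.

framework: replicating-portfolio construction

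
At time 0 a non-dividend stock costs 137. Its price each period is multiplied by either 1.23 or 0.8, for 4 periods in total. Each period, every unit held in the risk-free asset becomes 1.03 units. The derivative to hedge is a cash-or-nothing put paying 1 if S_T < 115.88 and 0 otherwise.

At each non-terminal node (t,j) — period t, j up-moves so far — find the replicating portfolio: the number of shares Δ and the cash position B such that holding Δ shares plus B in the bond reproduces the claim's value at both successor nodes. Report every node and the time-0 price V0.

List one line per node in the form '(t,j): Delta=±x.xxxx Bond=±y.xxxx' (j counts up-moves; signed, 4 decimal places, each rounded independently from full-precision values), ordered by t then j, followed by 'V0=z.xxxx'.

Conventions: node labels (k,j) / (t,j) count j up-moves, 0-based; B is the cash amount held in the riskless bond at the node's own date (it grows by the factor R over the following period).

(0,0): Delta=-0.0054 Bond=0.9716
(1,0): Delta=-0.0100 Bond=1.5005
(1,1): Delta=-0.0028 Bond=0.5663
(2,0): Delta=-0.0138 Bond=1.8806
(2,1): Delta=-0.0078 Bond=1.2541
(2,2): Delta=0.0000 Bond=0.0000
(3,0): Delta=0.0000 Bond=0.9709
(3,1): Delta=-0.0216 Bond=2.7772
(3,2): Delta=0.0000 Bond=0.0000
(3,3): Delta=0.0000 Bond=0.0000
V0=0.2329

Arbitrage-free pricing uses the up-move probability p* = (R−d)/(u−d) = 0.5349, discounting each step at R = 1.03.
Terminal payoffs: V(4,0)=1.0000, V(4,1)=1.0000, V(4,2)=0.0000, V(4,3)=0.0000, V(4,4)=0.0000
Node (3,0) S=70.1440: V=(p*·1.0000+(1−p*)·1.0000)/1.03=0.9709; Δ=(1.0000−1.0000)/(86.2771−56.1152)=0.0000; B=V−Δ·S=0.9709
Node (3,1) S=107.8464: V=(p*·0.0000+(1−p*)·1.0000)/1.03=0.4516; Δ=(0.0000−1.0000)/(132.6511−86.2771)=-0.0216; B=V−Δ·S=2.7772
Node (3,2) S=165.8138: V=(p*·0.0000+(1−p*)·0.0000)/1.03=0.0000; Δ=(0.0000−0.0000)/(203.9510−132.6511)=0.0000; B=V−Δ·S=0.0000
Node (3,3) S=254.9388: V=(p*·0.0000+(1−p*)·0.0000)/1.03=0.0000; Δ=(0.0000−0.0000)/(313.5747−203.9510)=0.0000; B=V−Δ·S=0.0000
Node (2,0) S=87.6800: V=(p*·0.4516+(1−p*)·0.9709)/1.03=0.6729; Δ=(0.4516−0.9709)/(107.8464−70.1440)=-0.0138; B=V−Δ·S=1.8806
Node (2,1) S=134.8080: V=(p*·0.0000+(1−p*)·0.4516)/1.03=0.2039; Δ=(0.0000−0.4516)/(165.8138−107.8464)=-0.0078; B=V−Δ·S=1.2541
Node (2,2) S=207.2673: V=(p*·0.0000+(1−p*)·0.0000)/1.03=0.0000; Δ=(0.0000−0.0000)/(254.9388−165.8138)=0.0000; B=V−Δ·S=0.0000
Node (1,0) S=109.6000: V=(p*·0.2039+(1−p*)·0.6729)/1.03=0.4098; Δ=(0.2039−0.6729)/(134.8080−87.6800)=-0.0100; B=V−Δ·S=1.5005
Node (1,1) S=168.5100: V=(p*·0.0000+(1−p*)·0.2039)/1.03=0.0921; Δ=(0.0000−0.2039)/(207.2673−134.8080)=-0.0028; B=V−Δ·S=0.5663
Node (0,0) S=137.0000: V=(p*·0.0921+(1−p*)·0.4098)/1.03=0.2329; Δ=(0.0921−0.4098)/(168.5100−109.6000)=-0.0054; B=V−Δ·S=0.9716
Verification: the root portfolio costs Δ(0,0)·S0 + B(0,0) = 0.2329, matching V0.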